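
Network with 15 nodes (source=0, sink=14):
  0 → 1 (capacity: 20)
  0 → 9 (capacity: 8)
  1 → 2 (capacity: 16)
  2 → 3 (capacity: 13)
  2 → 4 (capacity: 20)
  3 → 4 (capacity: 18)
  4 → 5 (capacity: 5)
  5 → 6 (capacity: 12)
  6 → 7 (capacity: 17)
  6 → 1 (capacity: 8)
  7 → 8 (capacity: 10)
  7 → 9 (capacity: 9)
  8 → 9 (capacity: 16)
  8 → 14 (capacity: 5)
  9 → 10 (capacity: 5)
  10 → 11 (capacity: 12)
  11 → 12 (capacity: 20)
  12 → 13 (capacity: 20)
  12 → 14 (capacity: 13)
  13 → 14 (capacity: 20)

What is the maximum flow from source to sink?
Maximum flow = 10

Max flow: 10

Flow assignment:
  0 → 1: 5/20
  0 → 9: 5/8
  1 → 2: 5/16
  2 → 4: 5/20
  4 → 5: 5/5
  5 → 6: 5/12
  6 → 7: 5/17
  7 → 8: 5/10
  8 → 14: 5/5
  9 → 10: 5/5
  10 → 11: 5/12
  11 → 12: 5/20
  12 → 14: 5/13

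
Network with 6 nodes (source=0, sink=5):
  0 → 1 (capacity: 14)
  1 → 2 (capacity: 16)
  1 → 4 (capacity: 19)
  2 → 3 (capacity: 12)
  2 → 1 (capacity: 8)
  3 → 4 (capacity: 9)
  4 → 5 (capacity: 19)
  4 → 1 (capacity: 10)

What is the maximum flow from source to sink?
Maximum flow = 14

Max flow: 14

Flow assignment:
  0 → 1: 14/14
  1 → 4: 14/19
  4 → 5: 14/19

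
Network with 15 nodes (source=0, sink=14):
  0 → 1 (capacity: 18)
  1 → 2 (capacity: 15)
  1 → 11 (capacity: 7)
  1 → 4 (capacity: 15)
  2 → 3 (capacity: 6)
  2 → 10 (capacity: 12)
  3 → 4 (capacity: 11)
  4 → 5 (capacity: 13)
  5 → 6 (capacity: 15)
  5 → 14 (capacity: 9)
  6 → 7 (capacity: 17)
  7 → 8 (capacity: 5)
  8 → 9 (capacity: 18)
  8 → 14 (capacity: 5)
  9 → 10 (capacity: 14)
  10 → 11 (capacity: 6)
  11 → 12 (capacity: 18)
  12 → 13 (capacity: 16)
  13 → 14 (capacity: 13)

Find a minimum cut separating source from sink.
Min cut value = 18, edges: (0,1)

Min cut value: 18
Partition: S = [0], T = [1, 2, 3, 4, 5, 6, 7, 8, 9, 10, 11, 12, 13, 14]
Cut edges: (0,1)

By max-flow min-cut theorem, max flow = min cut = 18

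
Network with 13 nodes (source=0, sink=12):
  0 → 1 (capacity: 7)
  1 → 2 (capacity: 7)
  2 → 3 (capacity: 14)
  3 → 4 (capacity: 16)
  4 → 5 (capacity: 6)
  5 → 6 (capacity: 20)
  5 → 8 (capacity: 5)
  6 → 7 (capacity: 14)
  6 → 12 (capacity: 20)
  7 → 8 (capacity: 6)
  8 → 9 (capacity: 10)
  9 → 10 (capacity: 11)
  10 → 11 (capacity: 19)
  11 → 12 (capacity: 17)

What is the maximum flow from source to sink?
Maximum flow = 6

Max flow: 6

Flow assignment:
  0 → 1: 6/7
  1 → 2: 6/7
  2 → 3: 6/14
  3 → 4: 6/16
  4 → 5: 6/6
  5 → 6: 6/20
  6 → 12: 6/20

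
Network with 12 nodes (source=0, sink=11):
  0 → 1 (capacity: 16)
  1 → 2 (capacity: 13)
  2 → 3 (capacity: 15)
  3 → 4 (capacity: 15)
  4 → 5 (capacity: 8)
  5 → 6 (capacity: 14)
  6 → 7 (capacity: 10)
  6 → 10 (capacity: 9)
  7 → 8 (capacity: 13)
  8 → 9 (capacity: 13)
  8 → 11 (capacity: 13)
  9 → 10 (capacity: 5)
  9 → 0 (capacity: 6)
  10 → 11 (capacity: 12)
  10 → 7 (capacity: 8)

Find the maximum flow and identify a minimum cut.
Max flow = 8, Min cut edges: (4,5)

Maximum flow: 8
Minimum cut: (4,5)
Partition: S = [0, 1, 2, 3, 4], T = [5, 6, 7, 8, 9, 10, 11]

Max-flow min-cut theorem verified: both equal 8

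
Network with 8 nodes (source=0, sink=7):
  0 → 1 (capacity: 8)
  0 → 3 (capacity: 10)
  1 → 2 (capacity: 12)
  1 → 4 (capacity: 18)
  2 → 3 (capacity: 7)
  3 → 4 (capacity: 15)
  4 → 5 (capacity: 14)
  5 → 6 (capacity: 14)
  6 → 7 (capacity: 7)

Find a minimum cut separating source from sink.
Min cut value = 7, edges: (6,7)

Min cut value: 7
Partition: S = [0, 1, 2, 3, 4, 5, 6], T = [7]
Cut edges: (6,7)

By max-flow min-cut theorem, max flow = min cut = 7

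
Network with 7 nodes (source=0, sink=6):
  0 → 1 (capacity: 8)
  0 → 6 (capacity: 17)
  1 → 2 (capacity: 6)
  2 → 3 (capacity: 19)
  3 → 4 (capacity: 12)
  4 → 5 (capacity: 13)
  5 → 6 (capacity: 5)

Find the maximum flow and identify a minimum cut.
Max flow = 22, Min cut edges: (0,6), (5,6)

Maximum flow: 22
Minimum cut: (0,6), (5,6)
Partition: S = [0, 1, 2, 3, 4, 5], T = [6]

Max-flow min-cut theorem verified: both equal 22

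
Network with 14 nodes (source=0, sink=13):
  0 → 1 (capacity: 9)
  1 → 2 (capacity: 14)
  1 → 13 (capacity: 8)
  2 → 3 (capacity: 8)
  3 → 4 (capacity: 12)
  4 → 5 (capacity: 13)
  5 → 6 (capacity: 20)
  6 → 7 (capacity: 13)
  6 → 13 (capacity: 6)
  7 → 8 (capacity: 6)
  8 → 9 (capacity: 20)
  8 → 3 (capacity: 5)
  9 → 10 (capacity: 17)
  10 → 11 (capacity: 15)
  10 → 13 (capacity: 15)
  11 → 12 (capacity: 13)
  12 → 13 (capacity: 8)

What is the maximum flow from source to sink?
Maximum flow = 9

Max flow: 9

Flow assignment:
  0 → 1: 9/9
  1 → 2: 1/14
  1 → 13: 8/8
  2 → 3: 1/8
  3 → 4: 1/12
  4 → 5: 1/13
  5 → 6: 1/20
  6 → 13: 1/6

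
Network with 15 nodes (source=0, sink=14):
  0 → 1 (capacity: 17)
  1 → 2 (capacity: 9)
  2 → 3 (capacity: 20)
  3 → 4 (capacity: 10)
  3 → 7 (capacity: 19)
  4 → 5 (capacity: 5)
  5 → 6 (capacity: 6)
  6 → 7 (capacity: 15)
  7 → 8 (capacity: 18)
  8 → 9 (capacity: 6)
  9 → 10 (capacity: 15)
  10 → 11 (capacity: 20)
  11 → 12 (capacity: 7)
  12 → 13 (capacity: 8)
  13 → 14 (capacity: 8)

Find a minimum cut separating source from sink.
Min cut value = 6, edges: (8,9)

Min cut value: 6
Partition: S = [0, 1, 2, 3, 4, 5, 6, 7, 8], T = [9, 10, 11, 12, 13, 14]
Cut edges: (8,9)

By max-flow min-cut theorem, max flow = min cut = 6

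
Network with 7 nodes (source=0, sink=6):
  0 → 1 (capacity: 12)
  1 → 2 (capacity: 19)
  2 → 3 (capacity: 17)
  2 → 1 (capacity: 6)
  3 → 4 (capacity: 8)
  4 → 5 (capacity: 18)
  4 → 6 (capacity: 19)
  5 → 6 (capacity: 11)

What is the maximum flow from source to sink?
Maximum flow = 8

Max flow: 8

Flow assignment:
  0 → 1: 8/12
  1 → 2: 8/19
  2 → 3: 8/17
  3 → 4: 8/8
  4 → 6: 8/19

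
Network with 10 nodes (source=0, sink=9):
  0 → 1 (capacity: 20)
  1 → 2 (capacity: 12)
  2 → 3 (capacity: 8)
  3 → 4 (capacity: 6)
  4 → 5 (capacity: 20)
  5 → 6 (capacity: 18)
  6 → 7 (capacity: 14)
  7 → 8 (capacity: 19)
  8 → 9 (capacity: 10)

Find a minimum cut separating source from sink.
Min cut value = 6, edges: (3,4)

Min cut value: 6
Partition: S = [0, 1, 2, 3], T = [4, 5, 6, 7, 8, 9]
Cut edges: (3,4)

By max-flow min-cut theorem, max flow = min cut = 6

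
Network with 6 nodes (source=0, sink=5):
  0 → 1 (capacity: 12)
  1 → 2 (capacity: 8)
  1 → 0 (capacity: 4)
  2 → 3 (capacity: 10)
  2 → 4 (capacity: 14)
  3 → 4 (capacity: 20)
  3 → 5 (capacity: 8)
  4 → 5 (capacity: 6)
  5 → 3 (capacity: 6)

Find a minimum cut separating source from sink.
Min cut value = 8, edges: (1,2)

Min cut value: 8
Partition: S = [0, 1], T = [2, 3, 4, 5]
Cut edges: (1,2)

By max-flow min-cut theorem, max flow = min cut = 8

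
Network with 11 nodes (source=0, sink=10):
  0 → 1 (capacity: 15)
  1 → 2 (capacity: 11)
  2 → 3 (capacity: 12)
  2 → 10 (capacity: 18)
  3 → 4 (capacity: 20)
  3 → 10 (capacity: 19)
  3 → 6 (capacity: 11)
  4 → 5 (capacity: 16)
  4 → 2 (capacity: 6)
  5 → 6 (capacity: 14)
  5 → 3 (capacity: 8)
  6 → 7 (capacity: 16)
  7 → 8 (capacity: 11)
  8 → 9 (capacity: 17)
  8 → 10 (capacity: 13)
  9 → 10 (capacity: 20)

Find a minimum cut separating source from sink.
Min cut value = 11, edges: (1,2)

Min cut value: 11
Partition: S = [0, 1], T = [2, 3, 4, 5, 6, 7, 8, 9, 10]
Cut edges: (1,2)

By max-flow min-cut theorem, max flow = min cut = 11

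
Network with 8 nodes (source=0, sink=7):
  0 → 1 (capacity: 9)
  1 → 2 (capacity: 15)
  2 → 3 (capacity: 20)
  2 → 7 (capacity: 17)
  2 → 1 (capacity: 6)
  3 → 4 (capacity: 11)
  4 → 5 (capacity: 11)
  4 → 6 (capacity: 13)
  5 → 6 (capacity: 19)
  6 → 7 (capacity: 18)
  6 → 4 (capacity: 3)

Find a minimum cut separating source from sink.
Min cut value = 9, edges: (0,1)

Min cut value: 9
Partition: S = [0], T = [1, 2, 3, 4, 5, 6, 7]
Cut edges: (0,1)

By max-flow min-cut theorem, max flow = min cut = 9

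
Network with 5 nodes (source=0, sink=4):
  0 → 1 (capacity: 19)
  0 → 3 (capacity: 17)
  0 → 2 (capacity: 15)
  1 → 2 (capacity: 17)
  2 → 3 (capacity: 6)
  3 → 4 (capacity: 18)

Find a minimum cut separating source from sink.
Min cut value = 18, edges: (3,4)

Min cut value: 18
Partition: S = [0, 1, 2, 3], T = [4]
Cut edges: (3,4)

By max-flow min-cut theorem, max flow = min cut = 18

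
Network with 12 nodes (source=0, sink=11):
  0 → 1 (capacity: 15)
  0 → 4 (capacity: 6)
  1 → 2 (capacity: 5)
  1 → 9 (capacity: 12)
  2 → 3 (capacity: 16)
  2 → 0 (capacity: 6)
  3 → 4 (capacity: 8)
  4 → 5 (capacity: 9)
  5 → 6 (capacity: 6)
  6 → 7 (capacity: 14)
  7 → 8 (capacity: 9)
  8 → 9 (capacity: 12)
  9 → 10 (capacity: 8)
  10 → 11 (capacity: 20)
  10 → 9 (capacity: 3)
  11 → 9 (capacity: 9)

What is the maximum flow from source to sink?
Maximum flow = 8

Max flow: 8

Flow assignment:
  0 → 1: 5/15
  0 → 4: 3/6
  1 → 2: 3/5
  1 → 9: 2/12
  2 → 3: 3/16
  3 → 4: 3/8
  4 → 5: 6/9
  5 → 6: 6/6
  6 → 7: 6/14
  7 → 8: 6/9
  8 → 9: 6/12
  9 → 10: 8/8
  10 → 11: 8/20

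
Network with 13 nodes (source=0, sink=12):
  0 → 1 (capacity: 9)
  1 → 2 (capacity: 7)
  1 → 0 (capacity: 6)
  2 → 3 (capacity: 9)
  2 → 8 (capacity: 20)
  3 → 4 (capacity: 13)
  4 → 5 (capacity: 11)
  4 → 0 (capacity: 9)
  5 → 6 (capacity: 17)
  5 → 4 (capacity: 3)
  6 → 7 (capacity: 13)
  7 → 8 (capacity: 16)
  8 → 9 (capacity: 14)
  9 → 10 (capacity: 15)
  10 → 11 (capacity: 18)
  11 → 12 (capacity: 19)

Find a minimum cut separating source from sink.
Min cut value = 7, edges: (1,2)

Min cut value: 7
Partition: S = [0, 1], T = [2, 3, 4, 5, 6, 7, 8, 9, 10, 11, 12]
Cut edges: (1,2)

By max-flow min-cut theorem, max flow = min cut = 7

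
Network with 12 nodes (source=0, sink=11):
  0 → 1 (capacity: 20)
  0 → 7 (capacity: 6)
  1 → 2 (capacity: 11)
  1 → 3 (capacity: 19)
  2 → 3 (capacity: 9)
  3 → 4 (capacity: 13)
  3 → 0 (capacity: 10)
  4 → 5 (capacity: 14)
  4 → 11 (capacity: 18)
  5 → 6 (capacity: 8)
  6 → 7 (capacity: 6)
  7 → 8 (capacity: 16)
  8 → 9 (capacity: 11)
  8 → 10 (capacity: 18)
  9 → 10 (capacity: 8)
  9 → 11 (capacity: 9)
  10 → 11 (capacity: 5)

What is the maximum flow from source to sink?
Maximum flow = 19

Max flow: 19

Flow assignment:
  0 → 1: 18/20
  0 → 7: 6/6
  1 → 2: 9/11
  1 → 3: 9/19
  2 → 3: 9/9
  3 → 4: 13/13
  3 → 0: 5/10
  4 → 11: 13/18
  7 → 8: 6/16
  8 → 9: 6/11
  9 → 11: 6/9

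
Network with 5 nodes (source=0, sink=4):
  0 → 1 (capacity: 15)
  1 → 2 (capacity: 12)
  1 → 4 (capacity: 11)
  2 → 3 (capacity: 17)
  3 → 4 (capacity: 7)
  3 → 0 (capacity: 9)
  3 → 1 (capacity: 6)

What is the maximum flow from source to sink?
Maximum flow = 15

Max flow: 15

Flow assignment:
  0 → 1: 15/15
  1 → 2: 4/12
  1 → 4: 11/11
  2 → 3: 4/17
  3 → 4: 4/7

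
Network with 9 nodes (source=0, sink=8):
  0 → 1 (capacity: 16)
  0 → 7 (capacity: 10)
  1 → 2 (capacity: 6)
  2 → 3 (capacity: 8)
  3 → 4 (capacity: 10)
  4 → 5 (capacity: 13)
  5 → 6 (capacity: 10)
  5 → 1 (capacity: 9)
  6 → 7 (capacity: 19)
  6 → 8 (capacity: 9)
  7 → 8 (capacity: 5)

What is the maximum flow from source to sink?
Maximum flow = 11

Max flow: 11

Flow assignment:
  0 → 1: 6/16
  0 → 7: 5/10
  1 → 2: 6/6
  2 → 3: 6/8
  3 → 4: 6/10
  4 → 5: 6/13
  5 → 6: 6/10
  6 → 8: 6/9
  7 → 8: 5/5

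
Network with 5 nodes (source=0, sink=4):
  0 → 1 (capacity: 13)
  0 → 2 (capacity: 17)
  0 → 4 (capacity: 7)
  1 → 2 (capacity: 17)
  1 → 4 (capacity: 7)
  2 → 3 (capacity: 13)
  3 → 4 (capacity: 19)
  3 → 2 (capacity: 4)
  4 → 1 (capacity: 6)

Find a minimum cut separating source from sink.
Min cut value = 27, edges: (0,4), (1,4), (2,3)

Min cut value: 27
Partition: S = [0, 1, 2], T = [3, 4]
Cut edges: (0,4), (1,4), (2,3)

By max-flow min-cut theorem, max flow = min cut = 27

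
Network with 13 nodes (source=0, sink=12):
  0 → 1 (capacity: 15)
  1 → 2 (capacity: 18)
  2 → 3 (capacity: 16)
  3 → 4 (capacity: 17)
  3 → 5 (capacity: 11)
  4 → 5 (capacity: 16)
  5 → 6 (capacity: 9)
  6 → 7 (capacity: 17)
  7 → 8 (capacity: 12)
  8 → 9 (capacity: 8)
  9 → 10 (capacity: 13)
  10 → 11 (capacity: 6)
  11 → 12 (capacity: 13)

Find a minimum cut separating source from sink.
Min cut value = 6, edges: (10,11)

Min cut value: 6
Partition: S = [0, 1, 2, 3, 4, 5, 6, 7, 8, 9, 10], T = [11, 12]
Cut edges: (10,11)

By max-flow min-cut theorem, max flow = min cut = 6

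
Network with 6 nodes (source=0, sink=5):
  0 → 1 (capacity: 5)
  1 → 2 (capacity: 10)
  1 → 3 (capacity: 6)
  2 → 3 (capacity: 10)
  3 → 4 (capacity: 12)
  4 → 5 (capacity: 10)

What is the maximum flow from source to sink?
Maximum flow = 5

Max flow: 5

Flow assignment:
  0 → 1: 5/5
  1 → 3: 5/6
  3 → 4: 5/12
  4 → 5: 5/10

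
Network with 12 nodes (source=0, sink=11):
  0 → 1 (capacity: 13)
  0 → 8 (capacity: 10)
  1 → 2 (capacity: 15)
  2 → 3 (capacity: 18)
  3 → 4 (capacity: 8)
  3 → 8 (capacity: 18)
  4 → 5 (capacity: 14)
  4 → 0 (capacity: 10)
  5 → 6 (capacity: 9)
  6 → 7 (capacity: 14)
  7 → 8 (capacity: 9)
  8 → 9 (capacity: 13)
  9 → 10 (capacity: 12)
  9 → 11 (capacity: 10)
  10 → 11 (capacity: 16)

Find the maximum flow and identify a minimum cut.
Max flow = 13, Min cut edges: (8,9)

Maximum flow: 13
Minimum cut: (8,9)
Partition: S = [0, 1, 2, 3, 4, 5, 6, 7, 8], T = [9, 10, 11]

Max-flow min-cut theorem verified: both equal 13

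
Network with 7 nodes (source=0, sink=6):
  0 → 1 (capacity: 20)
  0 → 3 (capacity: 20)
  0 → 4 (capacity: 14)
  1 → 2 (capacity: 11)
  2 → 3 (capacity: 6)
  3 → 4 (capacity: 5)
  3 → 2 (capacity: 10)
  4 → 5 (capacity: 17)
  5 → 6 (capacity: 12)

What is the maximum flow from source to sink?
Maximum flow = 12

Max flow: 12

Flow assignment:
  0 → 1: 5/20
  0 → 4: 7/14
  1 → 2: 5/11
  2 → 3: 5/6
  3 → 4: 5/5
  4 → 5: 12/17
  5 → 6: 12/12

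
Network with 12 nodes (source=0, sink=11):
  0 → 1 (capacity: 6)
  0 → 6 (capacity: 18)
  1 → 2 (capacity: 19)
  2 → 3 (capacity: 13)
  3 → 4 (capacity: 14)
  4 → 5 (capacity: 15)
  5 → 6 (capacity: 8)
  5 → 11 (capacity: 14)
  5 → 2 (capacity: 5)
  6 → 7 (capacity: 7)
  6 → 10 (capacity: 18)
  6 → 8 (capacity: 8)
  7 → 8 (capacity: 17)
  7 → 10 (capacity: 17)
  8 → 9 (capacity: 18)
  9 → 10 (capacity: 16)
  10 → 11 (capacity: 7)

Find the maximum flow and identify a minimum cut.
Max flow = 13, Min cut edges: (0,1), (10,11)

Maximum flow: 13
Minimum cut: (0,1), (10,11)
Partition: S = [0, 6, 7, 8, 9, 10], T = [1, 2, 3, 4, 5, 11]

Max-flow min-cut theorem verified: both equal 13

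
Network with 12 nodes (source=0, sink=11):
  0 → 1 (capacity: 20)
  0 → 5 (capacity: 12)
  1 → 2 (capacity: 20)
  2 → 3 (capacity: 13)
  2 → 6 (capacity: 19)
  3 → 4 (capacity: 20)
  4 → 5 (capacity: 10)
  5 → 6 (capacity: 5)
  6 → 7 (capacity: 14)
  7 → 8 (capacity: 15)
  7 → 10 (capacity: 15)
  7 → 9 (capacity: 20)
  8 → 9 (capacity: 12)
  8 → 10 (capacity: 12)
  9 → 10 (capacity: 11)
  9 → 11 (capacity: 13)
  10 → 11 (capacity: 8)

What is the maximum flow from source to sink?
Maximum flow = 14

Max flow: 14

Flow assignment:
  0 → 1: 14/20
  1 → 2: 14/20
  2 → 6: 14/19
  6 → 7: 14/14
  7 → 10: 8/15
  7 → 9: 6/20
  9 → 11: 6/13
  10 → 11: 8/8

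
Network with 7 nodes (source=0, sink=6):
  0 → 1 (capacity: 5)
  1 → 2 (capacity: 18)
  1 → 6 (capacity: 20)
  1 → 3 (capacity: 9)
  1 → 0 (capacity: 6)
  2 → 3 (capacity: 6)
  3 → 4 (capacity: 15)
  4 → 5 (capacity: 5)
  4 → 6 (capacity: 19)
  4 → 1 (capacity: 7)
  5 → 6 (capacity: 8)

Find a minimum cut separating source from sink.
Min cut value = 5, edges: (0,1)

Min cut value: 5
Partition: S = [0], T = [1, 2, 3, 4, 5, 6]
Cut edges: (0,1)

By max-flow min-cut theorem, max flow = min cut = 5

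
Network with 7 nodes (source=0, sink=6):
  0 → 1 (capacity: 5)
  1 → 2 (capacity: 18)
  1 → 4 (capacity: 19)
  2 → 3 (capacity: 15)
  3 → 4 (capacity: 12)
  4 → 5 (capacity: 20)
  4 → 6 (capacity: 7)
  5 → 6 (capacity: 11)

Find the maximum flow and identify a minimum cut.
Max flow = 5, Min cut edges: (0,1)

Maximum flow: 5
Minimum cut: (0,1)
Partition: S = [0], T = [1, 2, 3, 4, 5, 6]

Max-flow min-cut theorem verified: both equal 5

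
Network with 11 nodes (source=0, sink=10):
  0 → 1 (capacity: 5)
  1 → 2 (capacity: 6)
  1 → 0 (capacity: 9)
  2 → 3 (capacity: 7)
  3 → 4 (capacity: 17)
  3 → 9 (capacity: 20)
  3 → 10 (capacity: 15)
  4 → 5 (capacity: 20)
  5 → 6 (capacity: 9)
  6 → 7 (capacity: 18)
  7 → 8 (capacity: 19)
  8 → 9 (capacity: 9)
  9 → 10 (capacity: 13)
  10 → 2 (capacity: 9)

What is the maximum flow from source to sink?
Maximum flow = 5

Max flow: 5

Flow assignment:
  0 → 1: 5/5
  1 → 2: 5/6
  2 → 3: 5/7
  3 → 10: 5/15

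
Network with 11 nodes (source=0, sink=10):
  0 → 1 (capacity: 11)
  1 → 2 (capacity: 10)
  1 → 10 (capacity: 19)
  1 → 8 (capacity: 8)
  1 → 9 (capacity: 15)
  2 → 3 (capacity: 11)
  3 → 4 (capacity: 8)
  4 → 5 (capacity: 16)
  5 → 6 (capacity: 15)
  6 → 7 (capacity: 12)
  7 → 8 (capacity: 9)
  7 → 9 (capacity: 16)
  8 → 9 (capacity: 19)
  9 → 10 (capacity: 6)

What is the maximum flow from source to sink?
Maximum flow = 11

Max flow: 11

Flow assignment:
  0 → 1: 11/11
  1 → 10: 11/19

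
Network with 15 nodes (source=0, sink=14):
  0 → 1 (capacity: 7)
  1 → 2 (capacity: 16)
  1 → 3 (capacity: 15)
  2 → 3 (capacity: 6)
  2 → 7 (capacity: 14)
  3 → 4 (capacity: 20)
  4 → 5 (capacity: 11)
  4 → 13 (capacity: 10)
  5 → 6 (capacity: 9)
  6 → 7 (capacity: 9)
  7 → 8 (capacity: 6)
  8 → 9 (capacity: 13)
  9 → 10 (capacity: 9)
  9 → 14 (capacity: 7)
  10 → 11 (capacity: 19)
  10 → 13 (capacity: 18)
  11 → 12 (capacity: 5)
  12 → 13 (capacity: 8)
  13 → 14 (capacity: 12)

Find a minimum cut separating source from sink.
Min cut value = 7, edges: (0,1)

Min cut value: 7
Partition: S = [0], T = [1, 2, 3, 4, 5, 6, 7, 8, 9, 10, 11, 12, 13, 14]
Cut edges: (0,1)

By max-flow min-cut theorem, max flow = min cut = 7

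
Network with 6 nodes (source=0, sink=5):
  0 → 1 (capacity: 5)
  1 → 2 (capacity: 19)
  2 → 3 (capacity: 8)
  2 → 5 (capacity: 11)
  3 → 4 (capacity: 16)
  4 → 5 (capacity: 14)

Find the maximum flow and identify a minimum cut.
Max flow = 5, Min cut edges: (0,1)

Maximum flow: 5
Minimum cut: (0,1)
Partition: S = [0], T = [1, 2, 3, 4, 5]

Max-flow min-cut theorem verified: both equal 5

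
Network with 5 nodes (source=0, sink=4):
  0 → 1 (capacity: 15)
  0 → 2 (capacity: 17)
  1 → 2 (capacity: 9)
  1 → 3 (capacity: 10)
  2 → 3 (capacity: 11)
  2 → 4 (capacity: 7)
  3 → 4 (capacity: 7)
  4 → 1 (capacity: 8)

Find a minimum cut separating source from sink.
Min cut value = 14, edges: (2,4), (3,4)

Min cut value: 14
Partition: S = [0, 1, 2, 3], T = [4]
Cut edges: (2,4), (3,4)

By max-flow min-cut theorem, max flow = min cut = 14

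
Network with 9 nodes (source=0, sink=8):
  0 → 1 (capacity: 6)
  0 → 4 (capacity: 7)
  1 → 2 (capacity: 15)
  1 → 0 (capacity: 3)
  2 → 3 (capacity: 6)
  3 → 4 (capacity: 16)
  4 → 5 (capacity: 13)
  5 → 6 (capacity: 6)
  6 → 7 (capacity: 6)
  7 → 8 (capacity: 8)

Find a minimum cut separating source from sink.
Min cut value = 6, edges: (6,7)

Min cut value: 6
Partition: S = [0, 1, 2, 3, 4, 5, 6], T = [7, 8]
Cut edges: (6,7)

By max-flow min-cut theorem, max flow = min cut = 6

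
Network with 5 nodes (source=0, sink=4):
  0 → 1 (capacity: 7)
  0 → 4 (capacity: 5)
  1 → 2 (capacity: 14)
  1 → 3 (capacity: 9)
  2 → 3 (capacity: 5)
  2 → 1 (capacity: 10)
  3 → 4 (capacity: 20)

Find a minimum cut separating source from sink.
Min cut value = 12, edges: (0,1), (0,4)

Min cut value: 12
Partition: S = [0], T = [1, 2, 3, 4]
Cut edges: (0,1), (0,4)

By max-flow min-cut theorem, max flow = min cut = 12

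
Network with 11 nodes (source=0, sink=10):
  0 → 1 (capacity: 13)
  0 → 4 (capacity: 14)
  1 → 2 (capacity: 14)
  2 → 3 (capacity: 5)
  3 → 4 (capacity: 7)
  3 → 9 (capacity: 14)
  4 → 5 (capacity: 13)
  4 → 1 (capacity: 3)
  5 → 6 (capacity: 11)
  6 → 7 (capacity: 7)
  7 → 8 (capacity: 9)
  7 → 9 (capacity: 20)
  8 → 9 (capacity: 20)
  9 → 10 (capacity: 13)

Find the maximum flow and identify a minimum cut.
Max flow = 12, Min cut edges: (2,3), (6,7)

Maximum flow: 12
Minimum cut: (2,3), (6,7)
Partition: S = [0, 1, 2, 4, 5, 6], T = [3, 7, 8, 9, 10]

Max-flow min-cut theorem verified: both equal 12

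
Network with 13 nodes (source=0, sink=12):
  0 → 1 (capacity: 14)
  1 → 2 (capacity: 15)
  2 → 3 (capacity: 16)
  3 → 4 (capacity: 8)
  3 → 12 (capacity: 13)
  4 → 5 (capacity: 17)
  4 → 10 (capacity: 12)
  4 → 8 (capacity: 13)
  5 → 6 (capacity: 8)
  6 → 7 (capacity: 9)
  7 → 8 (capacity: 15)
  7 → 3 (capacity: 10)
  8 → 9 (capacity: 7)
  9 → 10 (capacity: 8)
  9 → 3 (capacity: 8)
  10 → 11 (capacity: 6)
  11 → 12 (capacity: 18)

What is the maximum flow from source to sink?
Maximum flow = 14

Max flow: 14

Flow assignment:
  0 → 1: 14/14
  1 → 2: 14/15
  2 → 3: 14/16
  3 → 4: 1/8
  3 → 12: 13/13
  4 → 10: 1/12
  10 → 11: 1/6
  11 → 12: 1/18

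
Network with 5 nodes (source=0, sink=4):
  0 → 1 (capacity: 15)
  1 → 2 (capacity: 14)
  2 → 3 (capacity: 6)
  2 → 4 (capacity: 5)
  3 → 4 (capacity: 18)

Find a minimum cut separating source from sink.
Min cut value = 11, edges: (2,3), (2,4)

Min cut value: 11
Partition: S = [0, 1, 2], T = [3, 4]
Cut edges: (2,3), (2,4)

By max-flow min-cut theorem, max flow = min cut = 11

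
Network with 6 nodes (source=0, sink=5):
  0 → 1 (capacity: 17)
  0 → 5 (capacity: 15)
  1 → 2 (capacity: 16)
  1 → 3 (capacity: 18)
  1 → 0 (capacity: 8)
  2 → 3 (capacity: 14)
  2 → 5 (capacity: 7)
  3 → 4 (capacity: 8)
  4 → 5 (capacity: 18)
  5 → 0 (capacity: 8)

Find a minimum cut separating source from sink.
Min cut value = 30, edges: (0,5), (2,5), (3,4)

Min cut value: 30
Partition: S = [0, 1, 2, 3], T = [4, 5]
Cut edges: (0,5), (2,5), (3,4)

By max-flow min-cut theorem, max flow = min cut = 30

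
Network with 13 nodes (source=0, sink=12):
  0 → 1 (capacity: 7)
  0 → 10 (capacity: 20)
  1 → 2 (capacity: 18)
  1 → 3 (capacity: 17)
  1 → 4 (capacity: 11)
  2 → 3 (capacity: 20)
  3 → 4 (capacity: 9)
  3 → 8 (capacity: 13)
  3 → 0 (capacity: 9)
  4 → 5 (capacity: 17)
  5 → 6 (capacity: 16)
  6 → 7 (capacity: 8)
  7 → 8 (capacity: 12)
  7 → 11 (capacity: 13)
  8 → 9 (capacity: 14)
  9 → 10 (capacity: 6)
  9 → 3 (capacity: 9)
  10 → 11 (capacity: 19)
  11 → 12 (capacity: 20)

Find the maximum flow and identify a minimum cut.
Max flow = 20, Min cut edges: (11,12)

Maximum flow: 20
Minimum cut: (11,12)
Partition: S = [0, 1, 2, 3, 4, 5, 6, 7, 8, 9, 10, 11], T = [12]

Max-flow min-cut theorem verified: both equal 20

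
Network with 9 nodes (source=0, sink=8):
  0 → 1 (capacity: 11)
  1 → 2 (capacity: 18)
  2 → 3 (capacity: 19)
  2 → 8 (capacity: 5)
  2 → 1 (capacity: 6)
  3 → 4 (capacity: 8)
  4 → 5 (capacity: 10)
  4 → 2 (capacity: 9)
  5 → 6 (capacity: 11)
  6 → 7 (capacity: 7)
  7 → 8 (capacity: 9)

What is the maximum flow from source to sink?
Maximum flow = 11

Max flow: 11

Flow assignment:
  0 → 1: 11/11
  1 → 2: 11/18
  2 → 3: 6/19
  2 → 8: 5/5
  3 → 4: 6/8
  4 → 5: 6/10
  5 → 6: 6/11
  6 → 7: 6/7
  7 → 8: 6/9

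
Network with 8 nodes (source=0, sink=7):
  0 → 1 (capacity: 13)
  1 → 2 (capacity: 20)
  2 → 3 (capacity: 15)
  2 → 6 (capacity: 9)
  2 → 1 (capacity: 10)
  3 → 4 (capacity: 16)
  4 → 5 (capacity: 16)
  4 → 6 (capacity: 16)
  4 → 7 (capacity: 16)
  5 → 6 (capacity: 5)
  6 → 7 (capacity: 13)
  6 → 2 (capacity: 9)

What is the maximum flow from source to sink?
Maximum flow = 13

Max flow: 13

Flow assignment:
  0 → 1: 13/13
  1 → 2: 13/20
  2 → 3: 4/15
  2 → 6: 9/9
  3 → 4: 4/16
  4 → 7: 4/16
  6 → 7: 9/13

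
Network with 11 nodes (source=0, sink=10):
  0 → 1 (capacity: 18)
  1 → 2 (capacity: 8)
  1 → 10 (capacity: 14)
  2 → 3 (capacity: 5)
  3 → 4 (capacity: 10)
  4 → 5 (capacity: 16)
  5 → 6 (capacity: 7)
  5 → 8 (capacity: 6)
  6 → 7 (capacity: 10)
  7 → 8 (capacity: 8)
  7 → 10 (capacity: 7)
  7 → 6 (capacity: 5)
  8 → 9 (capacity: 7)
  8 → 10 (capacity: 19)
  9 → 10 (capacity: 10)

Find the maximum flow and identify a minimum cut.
Max flow = 18, Min cut edges: (0,1)

Maximum flow: 18
Minimum cut: (0,1)
Partition: S = [0], T = [1, 2, 3, 4, 5, 6, 7, 8, 9, 10]

Max-flow min-cut theorem verified: both equal 18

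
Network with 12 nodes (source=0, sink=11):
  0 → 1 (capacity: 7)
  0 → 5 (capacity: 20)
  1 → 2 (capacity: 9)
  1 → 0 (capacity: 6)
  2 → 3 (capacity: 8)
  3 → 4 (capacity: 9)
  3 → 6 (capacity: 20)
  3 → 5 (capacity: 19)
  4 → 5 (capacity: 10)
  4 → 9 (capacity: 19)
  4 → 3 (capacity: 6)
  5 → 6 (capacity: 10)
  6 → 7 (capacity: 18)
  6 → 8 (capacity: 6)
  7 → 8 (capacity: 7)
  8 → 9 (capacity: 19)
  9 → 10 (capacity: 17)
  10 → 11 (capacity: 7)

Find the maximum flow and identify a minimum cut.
Max flow = 7, Min cut edges: (10,11)

Maximum flow: 7
Minimum cut: (10,11)
Partition: S = [0, 1, 2, 3, 4, 5, 6, 7, 8, 9, 10], T = [11]

Max-flow min-cut theorem verified: both equal 7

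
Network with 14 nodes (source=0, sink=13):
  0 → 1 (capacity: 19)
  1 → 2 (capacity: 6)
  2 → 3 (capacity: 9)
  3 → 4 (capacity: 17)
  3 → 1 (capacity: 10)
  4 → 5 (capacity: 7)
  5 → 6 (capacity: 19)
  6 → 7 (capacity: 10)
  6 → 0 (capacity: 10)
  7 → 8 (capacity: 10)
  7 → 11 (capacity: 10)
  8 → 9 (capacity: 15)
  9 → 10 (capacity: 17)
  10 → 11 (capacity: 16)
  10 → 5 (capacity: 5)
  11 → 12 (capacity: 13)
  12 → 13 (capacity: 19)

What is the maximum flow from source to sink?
Maximum flow = 6

Max flow: 6

Flow assignment:
  0 → 1: 6/19
  1 → 2: 6/6
  2 → 3: 6/9
  3 → 4: 6/17
  4 → 5: 6/7
  5 → 6: 6/19
  6 → 7: 6/10
  7 → 11: 6/10
  11 → 12: 6/13
  12 → 13: 6/19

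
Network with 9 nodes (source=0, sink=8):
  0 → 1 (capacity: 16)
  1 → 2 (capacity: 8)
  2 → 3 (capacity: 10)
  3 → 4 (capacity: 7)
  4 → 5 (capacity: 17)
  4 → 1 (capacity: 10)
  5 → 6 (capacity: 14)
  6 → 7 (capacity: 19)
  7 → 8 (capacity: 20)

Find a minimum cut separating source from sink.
Min cut value = 7, edges: (3,4)

Min cut value: 7
Partition: S = [0, 1, 2, 3], T = [4, 5, 6, 7, 8]
Cut edges: (3,4)

By max-flow min-cut theorem, max flow = min cut = 7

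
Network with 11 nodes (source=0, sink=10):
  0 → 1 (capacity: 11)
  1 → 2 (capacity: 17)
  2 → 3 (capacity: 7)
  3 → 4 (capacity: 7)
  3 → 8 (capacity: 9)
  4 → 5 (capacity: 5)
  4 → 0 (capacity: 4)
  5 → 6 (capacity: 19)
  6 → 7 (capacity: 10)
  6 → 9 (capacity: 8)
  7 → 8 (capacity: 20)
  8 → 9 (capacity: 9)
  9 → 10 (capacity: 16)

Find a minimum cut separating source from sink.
Min cut value = 7, edges: (2,3)

Min cut value: 7
Partition: S = [0, 1, 2], T = [3, 4, 5, 6, 7, 8, 9, 10]
Cut edges: (2,3)

By max-flow min-cut theorem, max flow = min cut = 7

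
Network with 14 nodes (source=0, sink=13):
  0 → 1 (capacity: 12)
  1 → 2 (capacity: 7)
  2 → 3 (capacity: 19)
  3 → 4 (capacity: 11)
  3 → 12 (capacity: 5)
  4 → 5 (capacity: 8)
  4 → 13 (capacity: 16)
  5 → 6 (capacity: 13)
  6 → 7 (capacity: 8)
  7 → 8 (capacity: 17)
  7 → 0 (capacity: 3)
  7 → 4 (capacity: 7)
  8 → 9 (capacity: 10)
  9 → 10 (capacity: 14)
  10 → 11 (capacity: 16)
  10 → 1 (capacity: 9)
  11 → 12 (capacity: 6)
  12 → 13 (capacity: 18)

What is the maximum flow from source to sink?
Maximum flow = 7

Max flow: 7

Flow assignment:
  0 → 1: 7/12
  1 → 2: 7/7
  2 → 3: 7/19
  3 → 4: 7/11
  4 → 13: 7/16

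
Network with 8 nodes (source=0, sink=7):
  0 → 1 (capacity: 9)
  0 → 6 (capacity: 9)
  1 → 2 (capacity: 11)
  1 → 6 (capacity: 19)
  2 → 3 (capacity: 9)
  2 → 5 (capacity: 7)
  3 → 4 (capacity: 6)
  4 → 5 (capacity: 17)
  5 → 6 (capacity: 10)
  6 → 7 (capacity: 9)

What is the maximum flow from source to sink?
Maximum flow = 9

Max flow: 9

Flow assignment:
  0 → 6: 9/9
  6 → 7: 9/9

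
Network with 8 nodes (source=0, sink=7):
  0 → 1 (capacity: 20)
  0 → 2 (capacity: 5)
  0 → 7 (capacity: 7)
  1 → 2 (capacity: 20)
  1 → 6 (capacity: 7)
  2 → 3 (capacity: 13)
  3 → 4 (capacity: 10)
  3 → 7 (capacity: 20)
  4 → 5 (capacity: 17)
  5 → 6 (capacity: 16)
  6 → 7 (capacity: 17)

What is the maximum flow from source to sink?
Maximum flow = 27

Max flow: 27

Flow assignment:
  0 → 1: 15/20
  0 → 2: 5/5
  0 → 7: 7/7
  1 → 2: 8/20
  1 → 6: 7/7
  2 → 3: 13/13
  3 → 7: 13/20
  6 → 7: 7/17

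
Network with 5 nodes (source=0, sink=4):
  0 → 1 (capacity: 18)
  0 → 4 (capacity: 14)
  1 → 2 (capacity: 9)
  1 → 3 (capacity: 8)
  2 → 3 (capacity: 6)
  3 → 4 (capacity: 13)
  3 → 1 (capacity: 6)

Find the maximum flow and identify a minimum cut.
Max flow = 27, Min cut edges: (0,4), (3,4)

Maximum flow: 27
Minimum cut: (0,4), (3,4)
Partition: S = [0, 1, 2, 3], T = [4]

Max-flow min-cut theorem verified: both equal 27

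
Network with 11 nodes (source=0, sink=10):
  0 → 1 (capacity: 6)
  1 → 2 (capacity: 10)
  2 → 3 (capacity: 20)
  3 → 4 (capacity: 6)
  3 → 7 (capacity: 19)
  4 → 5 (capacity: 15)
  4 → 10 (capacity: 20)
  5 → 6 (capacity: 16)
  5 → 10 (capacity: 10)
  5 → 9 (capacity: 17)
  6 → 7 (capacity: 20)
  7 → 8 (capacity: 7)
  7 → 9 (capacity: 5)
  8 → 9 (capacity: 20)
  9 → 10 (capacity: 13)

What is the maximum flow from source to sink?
Maximum flow = 6

Max flow: 6

Flow assignment:
  0 → 1: 6/6
  1 → 2: 6/10
  2 → 3: 6/20
  3 → 4: 6/6
  4 → 10: 6/20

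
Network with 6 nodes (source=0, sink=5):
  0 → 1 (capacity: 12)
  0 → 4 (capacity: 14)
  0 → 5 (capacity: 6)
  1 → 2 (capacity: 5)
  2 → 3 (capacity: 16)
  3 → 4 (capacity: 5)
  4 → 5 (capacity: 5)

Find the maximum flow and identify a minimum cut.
Max flow = 11, Min cut edges: (0,5), (4,5)

Maximum flow: 11
Minimum cut: (0,5), (4,5)
Partition: S = [0, 1, 2, 3, 4], T = [5]

Max-flow min-cut theorem verified: both equal 11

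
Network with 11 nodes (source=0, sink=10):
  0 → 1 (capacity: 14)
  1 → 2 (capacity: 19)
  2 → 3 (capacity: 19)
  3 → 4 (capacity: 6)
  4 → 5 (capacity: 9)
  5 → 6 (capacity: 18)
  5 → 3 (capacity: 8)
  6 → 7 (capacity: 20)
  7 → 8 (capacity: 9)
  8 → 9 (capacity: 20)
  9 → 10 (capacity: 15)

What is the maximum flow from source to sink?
Maximum flow = 6

Max flow: 6

Flow assignment:
  0 → 1: 6/14
  1 → 2: 6/19
  2 → 3: 6/19
  3 → 4: 6/6
  4 → 5: 6/9
  5 → 6: 6/18
  6 → 7: 6/20
  7 → 8: 6/9
  8 → 9: 6/20
  9 → 10: 6/15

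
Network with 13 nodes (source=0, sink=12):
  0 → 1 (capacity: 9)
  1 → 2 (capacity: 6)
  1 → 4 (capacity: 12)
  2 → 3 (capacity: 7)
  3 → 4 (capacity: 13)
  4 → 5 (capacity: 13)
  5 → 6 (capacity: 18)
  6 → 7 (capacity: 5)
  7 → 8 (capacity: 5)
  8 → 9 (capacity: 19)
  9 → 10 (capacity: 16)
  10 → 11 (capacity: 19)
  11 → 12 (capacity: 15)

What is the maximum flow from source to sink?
Maximum flow = 5

Max flow: 5

Flow assignment:
  0 → 1: 5/9
  1 → 4: 5/12
  4 → 5: 5/13
  5 → 6: 5/18
  6 → 7: 5/5
  7 → 8: 5/5
  8 → 9: 5/19
  9 → 10: 5/16
  10 → 11: 5/19
  11 → 12: 5/15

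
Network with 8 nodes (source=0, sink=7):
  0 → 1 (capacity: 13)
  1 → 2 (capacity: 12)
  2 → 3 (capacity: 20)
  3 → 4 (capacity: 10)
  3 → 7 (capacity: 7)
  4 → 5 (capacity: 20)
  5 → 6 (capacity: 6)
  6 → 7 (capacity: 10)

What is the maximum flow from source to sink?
Maximum flow = 12

Max flow: 12

Flow assignment:
  0 → 1: 12/13
  1 → 2: 12/12
  2 → 3: 12/20
  3 → 4: 5/10
  3 → 7: 7/7
  4 → 5: 5/20
  5 → 6: 5/6
  6 → 7: 5/10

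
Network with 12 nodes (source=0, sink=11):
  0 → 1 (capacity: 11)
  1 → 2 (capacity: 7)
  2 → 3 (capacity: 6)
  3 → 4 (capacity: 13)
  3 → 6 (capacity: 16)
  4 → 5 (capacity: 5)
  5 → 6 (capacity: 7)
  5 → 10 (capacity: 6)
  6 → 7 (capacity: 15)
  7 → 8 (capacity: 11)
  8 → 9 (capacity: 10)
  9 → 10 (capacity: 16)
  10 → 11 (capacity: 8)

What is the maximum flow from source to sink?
Maximum flow = 6

Max flow: 6

Flow assignment:
  0 → 1: 6/11
  1 → 2: 6/7
  2 → 3: 6/6
  3 → 4: 5/13
  3 → 6: 1/16
  4 → 5: 5/5
  5 → 10: 5/6
  6 → 7: 1/15
  7 → 8: 1/11
  8 → 9: 1/10
  9 → 10: 1/16
  10 → 11: 6/8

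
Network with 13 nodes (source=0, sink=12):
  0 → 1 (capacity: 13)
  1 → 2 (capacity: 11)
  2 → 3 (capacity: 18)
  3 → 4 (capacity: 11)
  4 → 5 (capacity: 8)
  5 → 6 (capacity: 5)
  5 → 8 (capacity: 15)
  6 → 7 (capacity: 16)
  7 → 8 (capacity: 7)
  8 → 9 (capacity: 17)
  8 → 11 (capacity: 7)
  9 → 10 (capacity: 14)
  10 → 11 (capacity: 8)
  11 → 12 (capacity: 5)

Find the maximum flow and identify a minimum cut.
Max flow = 5, Min cut edges: (11,12)

Maximum flow: 5
Minimum cut: (11,12)
Partition: S = [0, 1, 2, 3, 4, 5, 6, 7, 8, 9, 10, 11], T = [12]

Max-flow min-cut theorem verified: both equal 5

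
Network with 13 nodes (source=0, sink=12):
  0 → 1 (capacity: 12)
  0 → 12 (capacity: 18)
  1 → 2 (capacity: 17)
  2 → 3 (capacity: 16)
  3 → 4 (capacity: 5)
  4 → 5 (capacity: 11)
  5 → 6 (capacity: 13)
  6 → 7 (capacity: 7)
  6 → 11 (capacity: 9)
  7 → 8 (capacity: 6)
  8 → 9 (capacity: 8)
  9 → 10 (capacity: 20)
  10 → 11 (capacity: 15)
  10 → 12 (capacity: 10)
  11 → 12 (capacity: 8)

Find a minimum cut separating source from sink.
Min cut value = 23, edges: (0,12), (3,4)

Min cut value: 23
Partition: S = [0, 1, 2, 3], T = [4, 5, 6, 7, 8, 9, 10, 11, 12]
Cut edges: (0,12), (3,4)

By max-flow min-cut theorem, max flow = min cut = 23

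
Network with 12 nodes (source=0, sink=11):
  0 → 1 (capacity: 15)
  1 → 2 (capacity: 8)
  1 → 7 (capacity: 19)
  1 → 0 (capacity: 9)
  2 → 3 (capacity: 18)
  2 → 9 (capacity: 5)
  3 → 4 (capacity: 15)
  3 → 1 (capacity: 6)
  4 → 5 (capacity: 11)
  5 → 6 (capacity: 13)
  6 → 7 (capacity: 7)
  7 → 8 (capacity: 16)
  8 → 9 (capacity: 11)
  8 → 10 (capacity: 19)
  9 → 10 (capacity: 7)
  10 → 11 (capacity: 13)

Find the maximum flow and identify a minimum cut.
Max flow = 13, Min cut edges: (10,11)

Maximum flow: 13
Minimum cut: (10,11)
Partition: S = [0, 1, 2, 3, 4, 5, 6, 7, 8, 9, 10], T = [11]

Max-flow min-cut theorem verified: both equal 13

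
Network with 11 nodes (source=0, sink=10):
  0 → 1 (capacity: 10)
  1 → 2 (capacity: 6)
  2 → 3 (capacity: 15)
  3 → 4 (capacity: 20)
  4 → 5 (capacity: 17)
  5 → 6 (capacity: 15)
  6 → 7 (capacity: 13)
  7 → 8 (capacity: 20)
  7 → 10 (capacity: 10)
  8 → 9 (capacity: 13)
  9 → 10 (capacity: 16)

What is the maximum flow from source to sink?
Maximum flow = 6

Max flow: 6

Flow assignment:
  0 → 1: 6/10
  1 → 2: 6/6
  2 → 3: 6/15
  3 → 4: 6/20
  4 → 5: 6/17
  5 → 6: 6/15
  6 → 7: 6/13
  7 → 10: 6/10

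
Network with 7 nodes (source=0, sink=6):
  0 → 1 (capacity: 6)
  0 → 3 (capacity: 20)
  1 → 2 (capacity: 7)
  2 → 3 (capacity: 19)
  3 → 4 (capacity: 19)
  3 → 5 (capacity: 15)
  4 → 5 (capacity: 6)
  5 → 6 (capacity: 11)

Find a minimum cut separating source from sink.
Min cut value = 11, edges: (5,6)

Min cut value: 11
Partition: S = [0, 1, 2, 3, 4, 5], T = [6]
Cut edges: (5,6)

By max-flow min-cut theorem, max flow = min cut = 11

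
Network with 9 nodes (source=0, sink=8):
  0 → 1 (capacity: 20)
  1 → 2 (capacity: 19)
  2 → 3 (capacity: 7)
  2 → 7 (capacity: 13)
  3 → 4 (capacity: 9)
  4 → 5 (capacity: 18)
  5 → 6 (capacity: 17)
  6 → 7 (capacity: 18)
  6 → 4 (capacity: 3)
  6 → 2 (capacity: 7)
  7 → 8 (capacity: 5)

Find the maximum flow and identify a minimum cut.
Max flow = 5, Min cut edges: (7,8)

Maximum flow: 5
Minimum cut: (7,8)
Partition: S = [0, 1, 2, 3, 4, 5, 6, 7], T = [8]

Max-flow min-cut theorem verified: both equal 5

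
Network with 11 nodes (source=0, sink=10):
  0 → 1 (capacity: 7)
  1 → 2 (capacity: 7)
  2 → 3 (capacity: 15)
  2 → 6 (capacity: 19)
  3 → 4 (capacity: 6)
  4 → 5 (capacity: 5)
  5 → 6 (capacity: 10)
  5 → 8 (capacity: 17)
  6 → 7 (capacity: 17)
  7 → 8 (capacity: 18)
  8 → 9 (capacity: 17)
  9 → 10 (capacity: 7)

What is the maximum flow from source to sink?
Maximum flow = 7

Max flow: 7

Flow assignment:
  0 → 1: 7/7
  1 → 2: 7/7
  2 → 6: 7/19
  6 → 7: 7/17
  7 → 8: 7/18
  8 → 9: 7/17
  9 → 10: 7/7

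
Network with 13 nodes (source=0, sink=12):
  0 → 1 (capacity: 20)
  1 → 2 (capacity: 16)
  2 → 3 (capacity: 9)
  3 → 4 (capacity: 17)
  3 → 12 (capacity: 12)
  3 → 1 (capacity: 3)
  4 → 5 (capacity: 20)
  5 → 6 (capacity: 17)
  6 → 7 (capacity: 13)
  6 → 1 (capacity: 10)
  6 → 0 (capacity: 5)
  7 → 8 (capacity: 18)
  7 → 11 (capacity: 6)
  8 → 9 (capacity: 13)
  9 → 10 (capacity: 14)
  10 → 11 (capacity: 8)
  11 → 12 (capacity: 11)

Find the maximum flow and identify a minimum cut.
Max flow = 9, Min cut edges: (2,3)

Maximum flow: 9
Minimum cut: (2,3)
Partition: S = [0, 1, 2], T = [3, 4, 5, 6, 7, 8, 9, 10, 11, 12]

Max-flow min-cut theorem verified: both equal 9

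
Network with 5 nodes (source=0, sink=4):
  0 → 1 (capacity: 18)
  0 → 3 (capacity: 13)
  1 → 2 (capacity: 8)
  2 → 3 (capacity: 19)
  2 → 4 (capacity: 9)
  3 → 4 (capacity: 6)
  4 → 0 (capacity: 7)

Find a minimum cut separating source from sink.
Min cut value = 14, edges: (1,2), (3,4)

Min cut value: 14
Partition: S = [0, 1, 3], T = [2, 4]
Cut edges: (1,2), (3,4)

By max-flow min-cut theorem, max flow = min cut = 14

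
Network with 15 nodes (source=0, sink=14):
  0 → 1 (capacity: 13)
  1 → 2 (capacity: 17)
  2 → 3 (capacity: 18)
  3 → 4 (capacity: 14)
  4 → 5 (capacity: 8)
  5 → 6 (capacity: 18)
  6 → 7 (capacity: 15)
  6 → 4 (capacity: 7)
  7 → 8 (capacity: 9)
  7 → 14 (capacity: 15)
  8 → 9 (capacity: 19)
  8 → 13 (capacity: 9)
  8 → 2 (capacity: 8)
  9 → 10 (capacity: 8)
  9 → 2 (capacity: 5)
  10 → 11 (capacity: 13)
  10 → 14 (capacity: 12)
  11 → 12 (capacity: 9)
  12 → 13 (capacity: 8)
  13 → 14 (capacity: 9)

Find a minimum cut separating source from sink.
Min cut value = 8, edges: (4,5)

Min cut value: 8
Partition: S = [0, 1, 2, 3, 4], T = [5, 6, 7, 8, 9, 10, 11, 12, 13, 14]
Cut edges: (4,5)

By max-flow min-cut theorem, max flow = min cut = 8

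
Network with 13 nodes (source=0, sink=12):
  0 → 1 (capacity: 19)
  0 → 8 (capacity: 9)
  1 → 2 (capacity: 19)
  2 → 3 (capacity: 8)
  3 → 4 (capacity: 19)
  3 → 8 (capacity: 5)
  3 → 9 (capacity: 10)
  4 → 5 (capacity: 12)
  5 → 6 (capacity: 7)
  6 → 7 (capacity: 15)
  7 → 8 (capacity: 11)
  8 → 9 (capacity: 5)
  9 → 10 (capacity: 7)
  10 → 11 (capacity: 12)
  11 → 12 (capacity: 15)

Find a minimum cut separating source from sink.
Min cut value = 7, edges: (9,10)

Min cut value: 7
Partition: S = [0, 1, 2, 3, 4, 5, 6, 7, 8, 9], T = [10, 11, 12]
Cut edges: (9,10)

By max-flow min-cut theorem, max flow = min cut = 7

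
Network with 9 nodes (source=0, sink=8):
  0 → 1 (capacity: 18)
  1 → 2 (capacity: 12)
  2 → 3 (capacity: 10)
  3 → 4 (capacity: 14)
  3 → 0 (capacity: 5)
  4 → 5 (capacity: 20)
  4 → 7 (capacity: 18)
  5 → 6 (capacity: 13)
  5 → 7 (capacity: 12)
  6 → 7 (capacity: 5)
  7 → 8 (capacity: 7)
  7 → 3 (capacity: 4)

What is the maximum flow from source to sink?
Maximum flow = 7

Max flow: 7

Flow assignment:
  0 → 1: 10/18
  1 → 2: 10/12
  2 → 3: 10/10
  3 → 4: 7/14
  3 → 0: 3/5
  4 → 7: 7/18
  7 → 8: 7/7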